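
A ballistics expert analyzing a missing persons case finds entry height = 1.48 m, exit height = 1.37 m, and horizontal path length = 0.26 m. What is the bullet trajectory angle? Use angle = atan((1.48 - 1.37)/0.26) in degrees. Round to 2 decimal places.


Bullet trajectory angle:
Height difference = 1.48 - 1.37 = 0.11 m
angle = atan(0.11 / 0.26)
angle = atan(0.423077)
angle = 22.93 degrees

22.93


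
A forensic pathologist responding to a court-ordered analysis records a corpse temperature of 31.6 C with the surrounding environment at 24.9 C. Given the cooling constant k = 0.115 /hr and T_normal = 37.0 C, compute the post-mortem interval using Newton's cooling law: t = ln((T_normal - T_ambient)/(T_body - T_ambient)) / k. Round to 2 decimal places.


Using Newton's law of cooling:
t = ln((T_normal - T_ambient) / (T_body - T_ambient)) / k
T_normal - T_ambient = 12.1
T_body - T_ambient = 6.7
Ratio = 1.80597
ln(ratio) = 0.591098
t = 0.591098 / 0.115 = 5.14 hours

5.14


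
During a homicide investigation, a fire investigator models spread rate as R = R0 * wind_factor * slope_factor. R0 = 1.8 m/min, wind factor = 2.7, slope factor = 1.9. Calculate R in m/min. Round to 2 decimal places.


Fire spread rate calculation:
R = R0 * wind_factor * slope_factor
= 1.8 * 2.7 * 1.9
= 4.86 * 1.9
= 9.23 m/min

9.23


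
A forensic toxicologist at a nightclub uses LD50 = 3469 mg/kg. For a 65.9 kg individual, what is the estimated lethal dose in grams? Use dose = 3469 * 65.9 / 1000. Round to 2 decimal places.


Lethal dose calculation:
Lethal dose = LD50 * body_weight / 1000
= 3469 * 65.9 / 1000
= 228607.1 / 1000
= 228.61 g

228.61


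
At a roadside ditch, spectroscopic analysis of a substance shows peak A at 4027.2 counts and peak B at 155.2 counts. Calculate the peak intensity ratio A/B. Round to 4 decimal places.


Spectral peak ratio:
Peak A = 4027.2 counts
Peak B = 155.2 counts
Ratio = 4027.2 / 155.2 = 25.9485

25.9485


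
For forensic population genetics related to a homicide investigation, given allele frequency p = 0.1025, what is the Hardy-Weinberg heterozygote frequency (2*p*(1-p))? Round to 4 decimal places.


Hardy-Weinberg heterozygote frequency:
q = 1 - p = 1 - 0.1025 = 0.8975
2pq = 2 * 0.1025 * 0.8975 = 0.1840

0.1840


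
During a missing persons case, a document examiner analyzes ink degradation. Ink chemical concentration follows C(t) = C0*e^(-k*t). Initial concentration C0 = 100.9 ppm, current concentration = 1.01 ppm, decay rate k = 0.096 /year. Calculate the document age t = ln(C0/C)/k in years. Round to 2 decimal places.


Document age estimation:
C0/C = 100.9 / 1.01 = 99.90099
ln(C0/C) = 4.60418
t = 4.60418 / 0.096 = 47.96 years

47.96


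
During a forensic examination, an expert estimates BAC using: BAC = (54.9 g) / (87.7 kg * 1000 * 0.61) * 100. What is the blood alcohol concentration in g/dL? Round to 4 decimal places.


Applying the Widmark formula:
BAC = (dose_g / (body_wt * 1000 * r)) * 100
Denominator = 87.7 * 1000 * 0.61 = 53497
BAC = (54.9 / 53497) * 100
BAC = 0.1026 g/dL

0.1026


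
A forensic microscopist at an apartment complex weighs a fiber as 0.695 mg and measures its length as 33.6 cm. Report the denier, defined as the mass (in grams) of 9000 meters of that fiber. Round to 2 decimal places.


Denier calculation:
Mass in grams = 0.695 mg / 1000 = 0.000695 g
Length in meters = 33.6 cm / 100 = 0.336 m
Linear density = mass / length = 0.000695 / 0.336 = 0.00206845 g/m
Denier = (g/m) * 9000 = 0.00206845 * 9000 = 18.62

18.62


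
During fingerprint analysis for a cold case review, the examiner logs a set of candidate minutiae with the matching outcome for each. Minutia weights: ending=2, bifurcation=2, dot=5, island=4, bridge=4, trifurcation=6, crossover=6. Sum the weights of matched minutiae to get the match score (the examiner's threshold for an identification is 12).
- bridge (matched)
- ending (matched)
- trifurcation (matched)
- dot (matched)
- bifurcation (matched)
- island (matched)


Weighted minutiae match score:
  bridge: matched, +4 (running total 4)
  ending: matched, +2 (running total 6)
  trifurcation: matched, +6 (running total 12)
  dot: matched, +5 (running total 17)
  bifurcation: matched, +2 (running total 19)
  island: matched, +4 (running total 23)
Total score = 23
Threshold = 12; verdict = identification

23


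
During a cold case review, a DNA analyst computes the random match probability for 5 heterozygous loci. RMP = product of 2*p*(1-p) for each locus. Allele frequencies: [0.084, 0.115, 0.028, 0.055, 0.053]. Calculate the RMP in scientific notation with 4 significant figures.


Computing RMP for 5 loci:
Locus 1: 2 * 0.084 * 0.916 = 0.153888
Locus 2: 2 * 0.115 * 0.885 = 0.20355
Locus 3: 2 * 0.028 * 0.972 = 0.054432
Locus 4: 2 * 0.055 * 0.945 = 0.10395
Locus 5: 2 * 0.053 * 0.947 = 0.100382
RMP = 1.779e-05

1.779e-05


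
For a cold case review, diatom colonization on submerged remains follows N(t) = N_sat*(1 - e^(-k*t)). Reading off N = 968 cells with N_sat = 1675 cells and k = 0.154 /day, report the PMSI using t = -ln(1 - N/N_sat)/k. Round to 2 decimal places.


PMSI from diatom colonization curve:
N / N_sat = 968 / 1675 = 0.57791
1 - N/N_sat = 0.42209
ln(1 - N/N_sat) = -0.862537
t = -ln(1 - N/N_sat) / k = -(-0.862537) / 0.154 = 5.60 days

5.60


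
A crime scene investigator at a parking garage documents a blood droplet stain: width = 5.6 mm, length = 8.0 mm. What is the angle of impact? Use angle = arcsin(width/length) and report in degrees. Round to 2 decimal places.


Blood spatter impact angle calculation:
width / length = 5.6 / 8.0 = 0.7
angle = arcsin(0.7)
angle = 44.43 degrees

44.43


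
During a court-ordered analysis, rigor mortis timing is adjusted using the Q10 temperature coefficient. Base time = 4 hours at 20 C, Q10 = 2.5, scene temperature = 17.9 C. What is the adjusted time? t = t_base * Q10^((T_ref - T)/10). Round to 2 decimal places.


Rigor mortis time adjustment:
Exponent = (T_ref - T_actual) / 10 = (20 - 17.9) / 10 = 0.21
Q10 factor = 2.5^0.21 = 1.21218
t_adjusted = 4 * 1.21218 = 4.85 hours

4.85


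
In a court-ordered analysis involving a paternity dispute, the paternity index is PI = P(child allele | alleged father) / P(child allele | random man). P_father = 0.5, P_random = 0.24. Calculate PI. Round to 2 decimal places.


Paternity Index calculation:
PI = P(allele|father) / P(allele|random)
PI = 0.5 / 0.24
PI = 2.08

2.08


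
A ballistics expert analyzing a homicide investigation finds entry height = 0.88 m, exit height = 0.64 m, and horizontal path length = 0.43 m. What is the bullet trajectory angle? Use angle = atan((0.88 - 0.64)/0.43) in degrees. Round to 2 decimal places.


Bullet trajectory angle:
Height difference = 0.88 - 0.64 = 0.24 m
angle = atan(0.24 / 0.43)
angle = atan(0.55814)
angle = 29.17 degrees

29.17


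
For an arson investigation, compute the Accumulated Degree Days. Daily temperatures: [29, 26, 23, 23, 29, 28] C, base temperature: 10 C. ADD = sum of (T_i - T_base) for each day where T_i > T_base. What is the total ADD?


Computing ADD day by day:
Day 1: max(0, 29 - 10) = 19
Day 2: max(0, 26 - 10) = 16
Day 3: max(0, 23 - 10) = 13
Day 4: max(0, 23 - 10) = 13
Day 5: max(0, 29 - 10) = 19
Day 6: max(0, 28 - 10) = 18
Total ADD = 98

98


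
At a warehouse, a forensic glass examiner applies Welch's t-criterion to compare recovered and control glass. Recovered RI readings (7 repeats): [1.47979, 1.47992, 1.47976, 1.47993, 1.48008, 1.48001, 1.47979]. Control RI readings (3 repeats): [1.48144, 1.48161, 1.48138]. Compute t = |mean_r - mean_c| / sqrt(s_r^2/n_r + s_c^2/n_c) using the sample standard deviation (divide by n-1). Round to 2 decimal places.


Welch's t-criterion for glass RI comparison:
Recovered mean = sum / n_r = 10.35928 / 7 = 1.4798971
Control mean = sum / n_c = 4.44443 / 3 = 1.4814767
Recovered sample variance s_r^2 = 1.49238e-08
Control sample variance s_c^2 = 1.42333e-08
Welch SE (unpooled) = sqrt(s_r^2/n_r + s_c^2/n_c) = sqrt(2.13197e-09 + 4.74444e-09) = sqrt(6.87641e-09) = 8.29241e-05
|mean_r - mean_c| = 0.00157952
t = 0.00157952 / 8.29241e-05 = 19.05

19.05


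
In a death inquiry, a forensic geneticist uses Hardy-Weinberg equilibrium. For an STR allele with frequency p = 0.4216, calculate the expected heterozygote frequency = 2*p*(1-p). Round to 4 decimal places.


Hardy-Weinberg heterozygote frequency:
q = 1 - p = 1 - 0.4216 = 0.5784
2pq = 2 * 0.4216 * 0.5784 = 0.4877

0.4877


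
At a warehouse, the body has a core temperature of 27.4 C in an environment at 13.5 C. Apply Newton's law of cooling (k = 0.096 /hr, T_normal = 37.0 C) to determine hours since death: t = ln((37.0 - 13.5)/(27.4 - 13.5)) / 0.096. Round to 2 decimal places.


Using Newton's law of cooling:
t = ln((T_normal - T_ambient) / (T_body - T_ambient)) / k
T_normal - T_ambient = 23.5
T_body - T_ambient = 13.9
Ratio = 1.690647
ln(ratio) = 0.525111
t = 0.525111 / 0.096 = 5.47 hours

5.47


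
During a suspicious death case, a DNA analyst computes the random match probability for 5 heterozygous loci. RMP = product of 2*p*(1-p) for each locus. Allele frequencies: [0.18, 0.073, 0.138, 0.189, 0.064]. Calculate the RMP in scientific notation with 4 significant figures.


Computing RMP for 5 loci:
Locus 1: 2 * 0.18 * 0.82 = 0.2952
Locus 2: 2 * 0.073 * 0.927 = 0.135342
Locus 3: 2 * 0.138 * 0.862 = 0.237912
Locus 4: 2 * 0.189 * 0.811 = 0.306558
Locus 5: 2 * 0.064 * 0.936 = 0.119808
RMP = 3.491e-04

3.491e-04


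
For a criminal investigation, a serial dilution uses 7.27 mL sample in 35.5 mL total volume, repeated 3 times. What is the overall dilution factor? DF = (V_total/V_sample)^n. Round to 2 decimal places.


Dilution factor calculation:
Single dilution = V_total / V_sample = 35.5 / 7.27 ≈ 4.883081
Number of dilutions = 3
Total DF = (35.5 / 7.27)^3 (full precision, rounded at the end) = 116.43

116.43


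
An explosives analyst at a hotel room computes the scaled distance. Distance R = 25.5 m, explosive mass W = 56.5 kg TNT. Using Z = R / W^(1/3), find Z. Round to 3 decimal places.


Scaled distance calculation:
W^(1/3) = 56.5^(1/3) = 3.837215
Z = R / W^(1/3) = 25.5 / 3.837215
Z = 6.645 m/kg^(1/3)

6.645


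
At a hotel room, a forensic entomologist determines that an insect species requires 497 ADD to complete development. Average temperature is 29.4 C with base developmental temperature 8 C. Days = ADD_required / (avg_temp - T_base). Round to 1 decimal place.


Insect development time:
Effective temperature = avg_temp - T_base = 29.4 - 8 = 21.4 C
Days = ADD / effective_temp = 497 / 21.4 = 23.2 days

23.2


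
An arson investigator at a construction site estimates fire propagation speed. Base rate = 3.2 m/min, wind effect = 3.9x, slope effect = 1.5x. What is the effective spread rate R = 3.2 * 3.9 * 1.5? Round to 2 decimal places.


Fire spread rate calculation:
R = R0 * wind_factor * slope_factor
= 3.2 * 3.9 * 1.5
= 12.48 * 1.5
= 18.72 m/min

18.72


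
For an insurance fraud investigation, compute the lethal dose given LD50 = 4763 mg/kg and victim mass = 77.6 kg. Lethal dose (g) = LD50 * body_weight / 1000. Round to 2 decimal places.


Lethal dose calculation:
Lethal dose = LD50 * body_weight / 1000
= 4763 * 77.6 / 1000
= 369608.8 / 1000
= 369.61 g

369.61


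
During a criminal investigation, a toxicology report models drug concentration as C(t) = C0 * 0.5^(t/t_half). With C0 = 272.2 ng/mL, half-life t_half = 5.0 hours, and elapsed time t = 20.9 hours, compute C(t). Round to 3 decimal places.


Drug concentration decay:
Number of half-lives = t / t_half = 20.9 / 5.0 = 4.18
Decay factor = 0.5^4.18 = 0.05516894
C(t) = 272.2 * 0.05516894 = 15.017 ng/mL

15.017


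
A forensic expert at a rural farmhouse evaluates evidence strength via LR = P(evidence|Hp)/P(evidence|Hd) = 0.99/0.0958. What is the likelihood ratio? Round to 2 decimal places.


Likelihood ratio calculation:
LR = P(E|Hp) / P(E|Hd)
LR = 0.99 / 0.0958
LR = 10.33

10.33


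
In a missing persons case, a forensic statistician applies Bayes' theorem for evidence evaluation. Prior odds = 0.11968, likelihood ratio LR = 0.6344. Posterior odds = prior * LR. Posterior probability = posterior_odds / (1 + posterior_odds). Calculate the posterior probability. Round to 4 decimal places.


Bayesian evidence evaluation:
Posterior odds = prior_odds * LR = 0.11968 * 0.6344 = 0.07592499
Posterior probability = posterior_odds / (1 + posterior_odds)
= 0.07592499 / (1 + 0.07592499)
= 0.07592499 / 1.07592499
= 0.0706

0.0706


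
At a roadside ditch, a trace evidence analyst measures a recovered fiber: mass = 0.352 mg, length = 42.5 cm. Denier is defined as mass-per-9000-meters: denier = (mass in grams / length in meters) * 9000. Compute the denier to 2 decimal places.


Denier calculation:
Mass in grams = 0.352 mg / 1000 = 0.000352 g
Length in meters = 42.5 cm / 100 = 0.425 m
Linear density = mass / length = 0.000352 / 0.425 = 0.00082824 g/m
Denier = (g/m) * 9000 = 0.00082824 * 9000 = 7.45

7.45


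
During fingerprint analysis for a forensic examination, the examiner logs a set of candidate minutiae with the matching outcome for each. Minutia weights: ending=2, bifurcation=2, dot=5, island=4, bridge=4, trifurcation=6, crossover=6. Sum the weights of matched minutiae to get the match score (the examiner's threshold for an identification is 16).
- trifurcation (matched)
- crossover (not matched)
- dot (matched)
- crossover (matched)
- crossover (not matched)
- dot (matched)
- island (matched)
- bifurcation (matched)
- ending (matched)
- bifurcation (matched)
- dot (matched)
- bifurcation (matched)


Weighted minutiae match score:
  trifurcation: matched, +6 (running total 6)
  crossover: not matched, +0
  dot: matched, +5 (running total 11)
  crossover: matched, +6 (running total 17)
  crossover: not matched, +0
  dot: matched, +5 (running total 22)
  island: matched, +4 (running total 26)
  bifurcation: matched, +2 (running total 28)
  ending: matched, +2 (running total 30)
  bifurcation: matched, +2 (running total 32)
  dot: matched, +5 (running total 37)
  bifurcation: matched, +2 (running total 39)
Total score = 39
Threshold = 16; verdict = identification

39


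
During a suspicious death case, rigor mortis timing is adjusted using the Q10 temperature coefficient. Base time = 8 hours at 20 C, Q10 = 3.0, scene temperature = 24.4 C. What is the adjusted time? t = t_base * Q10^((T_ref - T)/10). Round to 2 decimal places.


Rigor mortis time adjustment:
Exponent = (T_ref - T_actual) / 10 = (20 - 24.4) / 10 = -0.44
Q10 factor = 3.0^-0.44 = 0.61669
t_adjusted = 8 * 0.61669 = 4.93 hours

4.93


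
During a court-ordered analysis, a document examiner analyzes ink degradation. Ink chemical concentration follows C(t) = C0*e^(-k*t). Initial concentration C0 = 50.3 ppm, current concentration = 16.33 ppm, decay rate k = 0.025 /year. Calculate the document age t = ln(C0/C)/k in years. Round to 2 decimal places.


Document age estimation:
C0/C = 50.3 / 16.33 = 3.08022
ln(C0/C) = 1.125001
t = 1.125001 / 0.025 = 45.00 years

45.00


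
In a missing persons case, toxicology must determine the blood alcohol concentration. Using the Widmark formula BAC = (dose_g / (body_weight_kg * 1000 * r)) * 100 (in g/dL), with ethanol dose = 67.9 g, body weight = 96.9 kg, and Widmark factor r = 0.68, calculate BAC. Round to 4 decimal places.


Applying the Widmark formula:
BAC = (dose_g / (body_wt * 1000 * r)) * 100
Denominator = 96.9 * 1000 * 0.68 = 65892
BAC = (67.9 / 65892) * 100
BAC = 0.1030 g/dL

0.1030


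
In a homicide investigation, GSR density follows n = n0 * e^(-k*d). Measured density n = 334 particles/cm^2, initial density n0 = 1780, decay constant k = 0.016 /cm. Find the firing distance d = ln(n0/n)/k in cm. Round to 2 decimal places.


GSR distance calculation:
n0/n = 1780 / 334 = 5.329341
ln(n0/n) = 1.673228
d = 1.673228 / 0.016 = 104.58 cm

104.58


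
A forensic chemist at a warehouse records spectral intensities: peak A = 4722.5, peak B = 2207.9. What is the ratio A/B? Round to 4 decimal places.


Spectral peak ratio:
Peak A = 4722.5 counts
Peak B = 2207.9 counts
Ratio = 4722.5 / 2207.9 = 2.1389

2.1389


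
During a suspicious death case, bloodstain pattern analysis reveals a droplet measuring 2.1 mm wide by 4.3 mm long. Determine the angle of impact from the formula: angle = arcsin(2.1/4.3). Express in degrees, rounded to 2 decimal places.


Blood spatter impact angle calculation:
width / length = 2.1 / 4.3 = 0.488372
angle = arcsin(0.488372)
angle = 29.23 degrees

29.23


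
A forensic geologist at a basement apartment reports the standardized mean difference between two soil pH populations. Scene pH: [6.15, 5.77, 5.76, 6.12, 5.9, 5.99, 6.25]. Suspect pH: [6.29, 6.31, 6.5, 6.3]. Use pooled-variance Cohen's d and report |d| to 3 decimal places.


Pooled-variance Cohen's d for soil pH comparison:
Scene mean = 41.94 / 7 = 5.991429
Suspect mean = 25.4 / 4 = 6.35
Scene sample variance s_s^2 = 0.036581
Suspect sample variance s_c^2 = 0.010067
Pooled variance = ((n_s-1)*s_s^2 + (n_c-1)*s_c^2) / (n_s + n_c - 2) = 0.027743
Pooled SD = sqrt(0.027743) = 0.166562
Mean difference = -0.358571
|d| = |-0.358571| / 0.166562 = 2.153

2.153


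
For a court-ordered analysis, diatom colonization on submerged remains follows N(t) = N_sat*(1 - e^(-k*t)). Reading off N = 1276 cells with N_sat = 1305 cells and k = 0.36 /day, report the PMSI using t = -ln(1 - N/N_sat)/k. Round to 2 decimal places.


PMSI from diatom colonization curve:
N / N_sat = 1276 / 1305 = 0.977778
1 - N/N_sat = 0.022222
ln(1 - N/N_sat) = -3.806672
t = -ln(1 - N/N_sat) / k = -(-3.806672) / 0.36 = 10.57 days

10.57


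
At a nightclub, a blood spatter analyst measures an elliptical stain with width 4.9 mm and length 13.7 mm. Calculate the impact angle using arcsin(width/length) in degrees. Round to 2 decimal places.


Blood spatter impact angle calculation:
width / length = 4.9 / 13.7 = 0.357664
angle = arcsin(0.357664)
angle = 20.96 degrees

20.96


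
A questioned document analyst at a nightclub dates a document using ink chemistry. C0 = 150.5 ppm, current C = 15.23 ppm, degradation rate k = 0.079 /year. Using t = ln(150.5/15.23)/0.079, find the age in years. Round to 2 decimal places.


Document age estimation:
C0/C = 150.5 / 15.23 = 9.881812
ln(C0/C) = 2.290696
t = 2.290696 / 0.079 = 29.00 years

29.00


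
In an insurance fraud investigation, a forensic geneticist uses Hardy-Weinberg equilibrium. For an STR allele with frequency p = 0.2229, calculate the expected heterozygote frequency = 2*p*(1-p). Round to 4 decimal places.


Hardy-Weinberg heterozygote frequency:
q = 1 - p = 1 - 0.2229 = 0.7771
2pq = 2 * 0.2229 * 0.7771 = 0.3464

0.3464


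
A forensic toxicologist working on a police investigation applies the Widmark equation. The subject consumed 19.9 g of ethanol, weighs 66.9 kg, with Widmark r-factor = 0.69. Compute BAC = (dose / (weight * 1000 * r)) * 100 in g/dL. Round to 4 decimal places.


Applying the Widmark formula:
BAC = (dose_g / (body_wt * 1000 * r)) * 100
Denominator = 66.9 * 1000 * 0.69 = 46161
BAC = (19.9 / 46161) * 100
BAC = 0.0431 g/dL

0.0431


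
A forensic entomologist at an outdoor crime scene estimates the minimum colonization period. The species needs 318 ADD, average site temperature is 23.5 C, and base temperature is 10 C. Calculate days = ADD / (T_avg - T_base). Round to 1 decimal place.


Insect development time:
Effective temperature = avg_temp - T_base = 23.5 - 10 = 13.5 C
Days = ADD / effective_temp = 318 / 13.5 = 23.6 days

23.6


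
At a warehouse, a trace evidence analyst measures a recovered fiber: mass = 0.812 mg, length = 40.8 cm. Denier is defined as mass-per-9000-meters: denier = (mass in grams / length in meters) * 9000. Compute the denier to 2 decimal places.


Denier calculation:
Mass in grams = 0.812 mg / 1000 = 0.000812 g
Length in meters = 40.8 cm / 100 = 0.408 m
Linear density = mass / length = 0.000812 / 0.408 = 0.0019902 g/m
Denier = (g/m) * 9000 = 0.0019902 * 9000 = 17.91

17.91


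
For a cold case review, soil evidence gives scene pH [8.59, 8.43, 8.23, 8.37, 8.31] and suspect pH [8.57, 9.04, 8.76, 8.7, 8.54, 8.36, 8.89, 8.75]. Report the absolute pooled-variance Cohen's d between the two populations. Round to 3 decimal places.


Pooled-variance Cohen's d for soil pH comparison:
Scene mean = 41.93 / 5 = 8.386
Suspect mean = 69.61 / 8 = 8.70125
Scene sample variance s_s^2 = 0.01848
Suspect sample variance s_c^2 = 0.045127
Pooled variance = ((n_s-1)*s_s^2 + (n_c-1)*s_c^2) / (n_s + n_c - 2) = 0.035437
Pooled SD = sqrt(0.035437) = 0.188247
Mean difference = -0.31525
|d| = |-0.31525| / 0.188247 = 1.675

1.675


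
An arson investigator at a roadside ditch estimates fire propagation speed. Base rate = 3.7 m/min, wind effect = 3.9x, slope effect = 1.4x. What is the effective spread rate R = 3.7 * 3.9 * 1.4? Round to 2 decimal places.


Fire spread rate calculation:
R = R0 * wind_factor * slope_factor
= 3.7 * 3.9 * 1.4
= 14.43 * 1.4
= 20.20 m/min

20.20


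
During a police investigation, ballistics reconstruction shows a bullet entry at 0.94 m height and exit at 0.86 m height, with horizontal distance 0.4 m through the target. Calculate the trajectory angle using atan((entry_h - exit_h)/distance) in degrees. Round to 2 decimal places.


Bullet trajectory angle:
Height difference = 0.94 - 0.86 = 0.08 m
angle = atan(0.08 / 0.4)
angle = atan(0.2)
angle = 11.31 degrees

11.31


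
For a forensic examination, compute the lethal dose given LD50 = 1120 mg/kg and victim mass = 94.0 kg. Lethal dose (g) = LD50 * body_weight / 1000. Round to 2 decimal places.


Lethal dose calculation:
Lethal dose = LD50 * body_weight / 1000
= 1120 * 94.0 / 1000
= 105280 / 1000
= 105.28 g

105.28


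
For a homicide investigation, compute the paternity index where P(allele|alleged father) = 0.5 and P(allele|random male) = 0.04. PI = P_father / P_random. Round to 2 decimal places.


Paternity Index calculation:
PI = P(allele|father) / P(allele|random)
PI = 0.5 / 0.04
PI = 12.50

12.50


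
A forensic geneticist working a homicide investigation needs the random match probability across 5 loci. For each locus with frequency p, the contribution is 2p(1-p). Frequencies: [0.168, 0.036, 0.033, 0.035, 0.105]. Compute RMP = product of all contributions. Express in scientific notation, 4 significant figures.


Computing RMP for 5 loci:
Locus 1: 2 * 0.168 * 0.832 = 0.279552
Locus 2: 2 * 0.036 * 0.964 = 0.069408
Locus 3: 2 * 0.033 * 0.967 = 0.063822
Locus 4: 2 * 0.035 * 0.965 = 0.06755
Locus 5: 2 * 0.105 * 0.895 = 0.18795
RMP = 1.572e-05

1.572e-05


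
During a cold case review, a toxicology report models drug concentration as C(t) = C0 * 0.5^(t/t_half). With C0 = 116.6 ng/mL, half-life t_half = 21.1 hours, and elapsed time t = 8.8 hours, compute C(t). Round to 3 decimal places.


Drug concentration decay:
Number of half-lives = t / t_half = 8.8 / 21.1 = 0.417062
Decay factor = 0.5^0.417062 = 0.74894828
C(t) = 116.6 * 0.74894828 = 87.327 ng/mL

87.327


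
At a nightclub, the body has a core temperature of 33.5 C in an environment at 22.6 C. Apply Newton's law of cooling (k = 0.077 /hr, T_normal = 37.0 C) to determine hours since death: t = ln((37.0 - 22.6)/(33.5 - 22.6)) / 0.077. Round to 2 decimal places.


Using Newton's law of cooling:
t = ln((T_normal - T_ambient) / (T_body - T_ambient)) / k
T_normal - T_ambient = 14.4
T_body - T_ambient = 10.9
Ratio = 1.321101
ln(ratio) = 0.278465
t = 0.278465 / 0.077 = 3.62 hours

3.62


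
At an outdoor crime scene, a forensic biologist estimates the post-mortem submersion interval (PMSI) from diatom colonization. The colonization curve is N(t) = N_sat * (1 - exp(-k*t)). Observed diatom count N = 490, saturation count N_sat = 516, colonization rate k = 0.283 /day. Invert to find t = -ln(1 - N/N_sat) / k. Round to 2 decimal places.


PMSI from diatom colonization curve:
N / N_sat = 490 / 516 = 0.949612
1 - N/N_sat = 0.050388
ln(1 - N/N_sat) = -2.988002
t = -ln(1 - N/N_sat) / k = -(-2.988002) / 0.283 = 10.56 days

10.56


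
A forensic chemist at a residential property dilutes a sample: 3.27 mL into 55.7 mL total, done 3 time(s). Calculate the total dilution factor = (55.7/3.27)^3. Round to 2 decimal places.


Dilution factor calculation:
Single dilution = V_total / V_sample = 55.7 / 3.27 ≈ 17.033639
Number of dilutions = 3
Total DF = (55.7 / 3.27)^3 (full precision, rounded at the end) = 4942.22

4942.22


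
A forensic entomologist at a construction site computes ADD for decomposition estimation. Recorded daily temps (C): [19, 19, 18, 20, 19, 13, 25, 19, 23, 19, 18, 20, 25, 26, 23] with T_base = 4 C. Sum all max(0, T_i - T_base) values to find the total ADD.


Computing ADD day by day:
Day 1: max(0, 19 - 4) = 15
Day 2: max(0, 19 - 4) = 15
Day 3: max(0, 18 - 4) = 14
Day 4: max(0, 20 - 4) = 16
Day 5: max(0, 19 - 4) = 15
Day 6: max(0, 13 - 4) = 9
Day 7: max(0, 25 - 4) = 21
Day 8: max(0, 19 - 4) = 15
Day 9: max(0, 23 - 4) = 19
Day 10: max(0, 19 - 4) = 15
Day 11: max(0, 18 - 4) = 14
Day 12: max(0, 20 - 4) = 16
Day 13: max(0, 25 - 4) = 21
Day 14: max(0, 26 - 4) = 22
Day 15: max(0, 23 - 4) = 19
Total ADD = 246

246


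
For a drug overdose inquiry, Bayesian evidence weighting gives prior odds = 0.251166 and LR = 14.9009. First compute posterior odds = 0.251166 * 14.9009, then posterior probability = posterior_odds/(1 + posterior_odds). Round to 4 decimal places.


Bayesian evidence evaluation:
Posterior odds = prior_odds * LR = 0.251166 * 14.9009 = 3.742599
Posterior probability = posterior_odds / (1 + posterior_odds)
= 3.742599 / (1 + 3.742599)
= 3.742599 / 4.742599
= 0.7891

0.7891


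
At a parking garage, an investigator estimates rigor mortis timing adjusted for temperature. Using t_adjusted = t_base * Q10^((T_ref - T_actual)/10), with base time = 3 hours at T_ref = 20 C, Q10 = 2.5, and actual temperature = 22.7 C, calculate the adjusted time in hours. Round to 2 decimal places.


Rigor mortis time adjustment:
Exponent = (T_ref - T_actual) / 10 = (20 - 22.7) / 10 = -0.27
Q10 factor = 2.5^-0.27 = 0.78083
t_adjusted = 3 * 0.78083 = 2.34 hours

2.34


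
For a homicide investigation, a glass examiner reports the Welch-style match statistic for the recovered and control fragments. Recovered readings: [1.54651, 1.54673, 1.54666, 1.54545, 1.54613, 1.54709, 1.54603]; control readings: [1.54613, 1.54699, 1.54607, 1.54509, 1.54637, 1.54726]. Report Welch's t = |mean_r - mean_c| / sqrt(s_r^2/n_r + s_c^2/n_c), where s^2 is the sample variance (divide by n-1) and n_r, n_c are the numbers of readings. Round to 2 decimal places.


Welch's t-criterion for glass RI comparison:
Recovered mean = sum / n_r = 10.8246 / 7 = 1.5463714
Control mean = sum / n_c = 9.27791 / 6 = 1.5463183
Recovered sample variance s_r^2 = 2.95214e-07
Control sample variance s_c^2 = 5.89297e-07
Welch SE (unpooled) = sqrt(s_r^2/n_r + s_c^2/n_c) = sqrt(4.21735e-08 + 9.82161e-08) = sqrt(1.4039e-07) = 0.000374687
|mean_r - mean_c| = 5.30952e-05
t = 5.30952e-05 / 0.000374687 = 0.14

0.14


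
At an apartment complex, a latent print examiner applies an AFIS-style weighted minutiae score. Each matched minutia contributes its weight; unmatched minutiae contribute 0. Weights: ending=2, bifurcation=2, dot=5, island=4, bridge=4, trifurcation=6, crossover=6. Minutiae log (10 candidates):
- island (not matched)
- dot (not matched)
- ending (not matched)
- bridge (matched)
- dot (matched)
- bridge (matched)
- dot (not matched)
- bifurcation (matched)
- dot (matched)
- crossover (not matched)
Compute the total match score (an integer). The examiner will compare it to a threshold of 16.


Weighted minutiae match score:
  island: not matched, +0
  dot: not matched, +0
  ending: not matched, +0
  bridge: matched, +4 (running total 4)
  dot: matched, +5 (running total 9)
  bridge: matched, +4 (running total 13)
  dot: not matched, +0
  bifurcation: matched, +2 (running total 15)
  dot: matched, +5 (running total 20)
  crossover: not matched, +0
Total score = 20
Threshold = 16; verdict = identification

20


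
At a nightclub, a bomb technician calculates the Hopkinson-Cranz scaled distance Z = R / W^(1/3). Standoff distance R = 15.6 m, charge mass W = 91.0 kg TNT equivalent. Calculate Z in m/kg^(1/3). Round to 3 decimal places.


Scaled distance calculation:
W^(1/3) = 91.0^(1/3) = 4.497941
Z = R / W^(1/3) = 15.6 / 4.497941
Z = 3.468 m/kg^(1/3)

3.468


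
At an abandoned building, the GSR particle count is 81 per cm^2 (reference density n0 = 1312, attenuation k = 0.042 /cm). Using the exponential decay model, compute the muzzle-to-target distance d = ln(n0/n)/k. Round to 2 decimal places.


GSR distance calculation:
n0/n = 1312 / 81 = 16.197531
ln(n0/n) = 2.784859
d = 2.784859 / 0.042 = 66.31 cm

66.31


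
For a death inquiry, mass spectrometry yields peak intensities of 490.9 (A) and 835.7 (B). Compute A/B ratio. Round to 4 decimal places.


Spectral peak ratio:
Peak A = 490.9 counts
Peak B = 835.7 counts
Ratio = 490.9 / 835.7 = 0.5874

0.5874


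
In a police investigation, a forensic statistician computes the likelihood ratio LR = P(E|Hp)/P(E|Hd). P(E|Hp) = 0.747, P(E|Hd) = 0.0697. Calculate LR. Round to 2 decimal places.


Likelihood ratio calculation:
LR = P(E|Hp) / P(E|Hd)
LR = 0.747 / 0.0697
LR = 10.72

10.72


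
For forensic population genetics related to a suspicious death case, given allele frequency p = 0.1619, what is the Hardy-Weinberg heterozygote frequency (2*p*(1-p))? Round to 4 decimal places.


Hardy-Weinberg heterozygote frequency:
q = 1 - p = 1 - 0.1619 = 0.8381
2pq = 2 * 0.1619 * 0.8381 = 0.2714

0.2714


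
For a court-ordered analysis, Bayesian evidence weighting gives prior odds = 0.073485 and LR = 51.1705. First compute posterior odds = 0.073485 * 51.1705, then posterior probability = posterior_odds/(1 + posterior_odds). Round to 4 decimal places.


Bayesian evidence evaluation:
Posterior odds = prior_odds * LR = 0.073485 * 51.1705 = 3.760264
Posterior probability = posterior_odds / (1 + posterior_odds)
= 3.760264 / (1 + 3.760264)
= 3.760264 / 4.760264
= 0.7899

0.7899


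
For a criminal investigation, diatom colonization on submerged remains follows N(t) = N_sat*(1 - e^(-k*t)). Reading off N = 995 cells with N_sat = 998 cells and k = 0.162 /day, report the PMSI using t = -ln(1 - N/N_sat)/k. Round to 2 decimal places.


PMSI from diatom colonization curve:
N / N_sat = 995 / 998 = 0.996994
1 - N/N_sat = 0.003006
ln(1 - N/N_sat) = -5.807145
t = -ln(1 - N/N_sat) / k = -(-5.807145) / 0.162 = 35.85 days

35.85


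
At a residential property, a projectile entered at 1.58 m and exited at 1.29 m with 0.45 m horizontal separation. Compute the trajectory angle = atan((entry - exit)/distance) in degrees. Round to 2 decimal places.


Bullet trajectory angle:
Height difference = 1.58 - 1.29 = 0.29 m
angle = atan(0.29 / 0.45)
angle = atan(0.644444)
angle = 32.80 degrees

32.80


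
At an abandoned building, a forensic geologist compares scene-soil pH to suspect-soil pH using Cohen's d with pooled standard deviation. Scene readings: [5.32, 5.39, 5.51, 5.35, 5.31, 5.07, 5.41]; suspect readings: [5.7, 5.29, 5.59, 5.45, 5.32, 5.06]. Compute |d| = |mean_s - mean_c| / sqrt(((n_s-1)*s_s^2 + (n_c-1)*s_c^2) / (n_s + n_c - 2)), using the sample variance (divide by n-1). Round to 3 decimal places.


Pooled-variance Cohen's d for soil pH comparison:
Scene mean = 37.36 / 7 = 5.337143
Suspect mean = 32.41 / 6 = 5.401667
Scene sample variance s_s^2 = 0.018424
Suspect sample variance s_c^2 = 0.052537
Pooled variance = ((n_s-1)*s_s^2 + (n_c-1)*s_c^2) / (n_s + n_c - 2) = 0.03393
Pooled SD = sqrt(0.03393) = 0.184201
Mean difference = -0.064524
|d| = |-0.064524| / 0.184201 = 0.350

0.350


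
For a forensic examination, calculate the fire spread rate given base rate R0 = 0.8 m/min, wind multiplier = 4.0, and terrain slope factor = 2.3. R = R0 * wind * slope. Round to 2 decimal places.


Fire spread rate calculation:
R = R0 * wind_factor * slope_factor
= 0.8 * 4.0 * 2.3
= 3.2 * 2.3
= 7.36 m/min

7.36


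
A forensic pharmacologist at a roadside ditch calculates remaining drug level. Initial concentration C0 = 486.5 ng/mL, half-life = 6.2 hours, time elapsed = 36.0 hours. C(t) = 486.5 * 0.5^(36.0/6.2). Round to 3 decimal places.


Drug concentration decay:
Number of half-lives = t / t_half = 36.0 / 6.2 = 5.806452
Decay factor = 0.5^5.806452 = 0.01786832
C(t) = 486.5 * 0.01786832 = 8.693 ng/mL

8.693


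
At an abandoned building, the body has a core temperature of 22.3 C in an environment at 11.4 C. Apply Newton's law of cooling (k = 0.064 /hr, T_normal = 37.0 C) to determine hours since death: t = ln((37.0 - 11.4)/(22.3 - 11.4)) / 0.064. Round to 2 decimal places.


Using Newton's law of cooling:
t = ln((T_normal - T_ambient) / (T_body - T_ambient)) / k
T_normal - T_ambient = 25.6
T_body - T_ambient = 10.9
Ratio = 2.348624
ln(ratio) = 0.85383
t = 0.85383 / 0.064 = 13.34 hours

13.34


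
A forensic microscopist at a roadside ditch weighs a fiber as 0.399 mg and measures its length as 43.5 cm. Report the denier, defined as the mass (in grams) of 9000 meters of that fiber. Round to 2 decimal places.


Denier calculation:
Mass in grams = 0.399 mg / 1000 = 0.000399 g
Length in meters = 43.5 cm / 100 = 0.435 m
Linear density = mass / length = 0.000399 / 0.435 = 0.00091724 g/m
Denier = (g/m) * 9000 = 0.00091724 * 9000 = 8.26

8.26


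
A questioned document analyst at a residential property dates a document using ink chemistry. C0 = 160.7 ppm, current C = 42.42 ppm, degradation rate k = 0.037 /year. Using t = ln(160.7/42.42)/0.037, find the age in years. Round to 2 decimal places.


Document age estimation:
C0/C = 160.7 / 42.42 = 3.788307
ln(C0/C) = 1.331919
t = 1.331919 / 0.037 = 36.00 years

36.00


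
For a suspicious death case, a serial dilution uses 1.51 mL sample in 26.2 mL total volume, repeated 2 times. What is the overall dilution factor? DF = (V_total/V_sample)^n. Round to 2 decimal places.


Dilution factor calculation:
Single dilution = V_total / V_sample = 26.2 / 1.51 ≈ 17.350993
Number of dilutions = 2
Total DF = (26.2 / 1.51)^2 (full precision, rounded at the end) = 301.06

301.06


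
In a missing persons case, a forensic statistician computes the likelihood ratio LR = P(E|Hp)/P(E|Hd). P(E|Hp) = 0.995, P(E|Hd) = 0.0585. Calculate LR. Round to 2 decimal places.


Likelihood ratio calculation:
LR = P(E|Hp) / P(E|Hd)
LR = 0.995 / 0.0585
LR = 17.01

17.01


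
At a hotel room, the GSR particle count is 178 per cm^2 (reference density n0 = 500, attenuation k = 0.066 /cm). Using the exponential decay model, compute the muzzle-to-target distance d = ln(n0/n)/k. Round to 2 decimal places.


GSR distance calculation:
n0/n = 500 / 178 = 2.808989
ln(n0/n) = 1.032825
d = 1.032825 / 0.066 = 15.65 cm

15.65


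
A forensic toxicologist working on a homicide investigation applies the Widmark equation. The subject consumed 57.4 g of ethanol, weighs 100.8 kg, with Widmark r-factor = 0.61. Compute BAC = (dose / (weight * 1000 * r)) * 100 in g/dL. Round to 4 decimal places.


Applying the Widmark formula:
BAC = (dose_g / (body_wt * 1000 * r)) * 100
Denominator = 100.8 * 1000 * 0.61 = 61488
BAC = (57.4 / 61488) * 100
BAC = 0.0934 g/dL

0.0934


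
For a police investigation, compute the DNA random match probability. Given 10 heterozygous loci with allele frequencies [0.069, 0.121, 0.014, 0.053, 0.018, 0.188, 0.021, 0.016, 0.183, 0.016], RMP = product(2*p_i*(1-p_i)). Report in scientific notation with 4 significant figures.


Computing RMP for 10 loci:
Locus 1: 2 * 0.069 * 0.931 = 0.128478
Locus 2: 2 * 0.121 * 0.879 = 0.212718
Locus 3: 2 * 0.014 * 0.986 = 0.027608
Locus 4: 2 * 0.053 * 0.947 = 0.100382
Locus 5: 2 * 0.018 * 0.982 = 0.035352
Locus 6: 2 * 0.188 * 0.812 = 0.305312
Locus 7: 2 * 0.021 * 0.979 = 0.041118
Locus 8: 2 * 0.016 * 0.984 = 0.031488
Locus 9: 2 * 0.183 * 0.817 = 0.299022
Locus 10: 2 * 0.016 * 0.984 = 0.031488
RMP = 9.966e-12

9.966e-12


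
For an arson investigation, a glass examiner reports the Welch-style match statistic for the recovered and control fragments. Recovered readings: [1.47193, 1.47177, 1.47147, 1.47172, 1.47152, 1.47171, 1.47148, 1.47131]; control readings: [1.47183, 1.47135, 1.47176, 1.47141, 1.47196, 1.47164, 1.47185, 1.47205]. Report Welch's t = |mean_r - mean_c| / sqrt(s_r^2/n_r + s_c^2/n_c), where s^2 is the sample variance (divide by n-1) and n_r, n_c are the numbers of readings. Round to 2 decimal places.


Welch's t-criterion for glass RI comparison:
Recovered mean = sum / n_r = 11.77291 / 8 = 1.4716137
Control mean = sum / n_c = 11.77385 / 8 = 1.4717312
Recovered sample variance s_r^2 = 4.06554e-08
Control sample variance s_c^2 = 6.22125e-08
Welch SE (unpooled) = sqrt(s_r^2/n_r + s_c^2/n_c) = sqrt(5.08192e-09 + 7.77656e-09) = sqrt(1.28585e-08) = 0.000113395
|mean_r - mean_c| = 0.0001175
t = 0.0001175 / 0.000113395 = 1.04

1.04


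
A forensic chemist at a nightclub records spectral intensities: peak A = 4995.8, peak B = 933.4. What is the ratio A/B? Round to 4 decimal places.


Spectral peak ratio:
Peak A = 4995.8 counts
Peak B = 933.4 counts
Ratio = 4995.8 / 933.4 = 5.3523

5.3523


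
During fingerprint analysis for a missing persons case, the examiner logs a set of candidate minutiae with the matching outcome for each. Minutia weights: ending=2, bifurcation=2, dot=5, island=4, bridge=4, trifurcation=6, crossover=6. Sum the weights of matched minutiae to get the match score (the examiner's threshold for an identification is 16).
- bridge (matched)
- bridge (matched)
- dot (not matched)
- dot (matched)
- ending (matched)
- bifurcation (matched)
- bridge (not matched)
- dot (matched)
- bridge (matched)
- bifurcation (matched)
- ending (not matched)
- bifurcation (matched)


Weighted minutiae match score:
  bridge: matched, +4 (running total 4)
  bridge: matched, +4 (running total 8)
  dot: not matched, +0
  dot: matched, +5 (running total 13)
  ending: matched, +2 (running total 15)
  bifurcation: matched, +2 (running total 17)
  bridge: not matched, +0
  dot: matched, +5 (running total 22)
  bridge: matched, +4 (running total 26)
  bifurcation: matched, +2 (running total 28)
  ending: not matched, +0
  bifurcation: matched, +2 (running total 30)
Total score = 30
Threshold = 16; verdict = identification

30


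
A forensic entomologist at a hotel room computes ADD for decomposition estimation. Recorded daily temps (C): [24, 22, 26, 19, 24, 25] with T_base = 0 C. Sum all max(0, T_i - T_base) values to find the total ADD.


Computing ADD day by day:
Day 1: max(0, 24 - 0) = 24
Day 2: max(0, 22 - 0) = 22
Day 3: max(0, 26 - 0) = 26
Day 4: max(0, 19 - 0) = 19
Day 5: max(0, 24 - 0) = 24
Day 6: max(0, 25 - 0) = 25
Total ADD = 140

140


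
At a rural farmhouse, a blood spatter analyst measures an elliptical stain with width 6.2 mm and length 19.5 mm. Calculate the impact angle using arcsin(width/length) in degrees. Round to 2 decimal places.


Blood spatter impact angle calculation:
width / length = 6.2 / 19.5 = 0.317949
angle = arcsin(0.317949)
angle = 18.54 degrees

18.54


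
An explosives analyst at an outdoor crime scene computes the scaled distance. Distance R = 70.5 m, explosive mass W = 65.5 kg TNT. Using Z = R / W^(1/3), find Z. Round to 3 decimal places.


Scaled distance calculation:
W^(1/3) = 65.5^(1/3) = 4.031009
Z = R / W^(1/3) = 70.5 / 4.031009
Z = 17.489 m/kg^(1/3)

17.489


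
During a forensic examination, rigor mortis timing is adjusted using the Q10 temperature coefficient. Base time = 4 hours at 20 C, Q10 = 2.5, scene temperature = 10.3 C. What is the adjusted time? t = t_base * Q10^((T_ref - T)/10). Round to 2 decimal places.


Rigor mortis time adjustment:
Exponent = (T_ref - T_actual) / 10 = (20 - 10.3) / 10 = 0.97
Q10 factor = 2.5^0.97 = 2.43221
t_adjusted = 4 * 2.43221 = 9.73 hours

9.73


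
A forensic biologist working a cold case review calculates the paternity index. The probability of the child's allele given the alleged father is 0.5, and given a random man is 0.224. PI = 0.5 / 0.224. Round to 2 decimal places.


Paternity Index calculation:
PI = P(allele|father) / P(allele|random)
PI = 0.5 / 0.224
PI = 2.23

2.23
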